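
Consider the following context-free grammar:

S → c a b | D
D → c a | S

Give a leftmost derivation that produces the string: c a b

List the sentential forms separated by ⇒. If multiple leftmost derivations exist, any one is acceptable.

S ⇒ D ⇒ S ⇒ c a b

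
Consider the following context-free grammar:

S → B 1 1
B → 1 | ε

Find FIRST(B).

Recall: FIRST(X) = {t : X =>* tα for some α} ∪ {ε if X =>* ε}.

We compute FIRST(B) using the standard algorithm.
FIRST(B) = {1, ε}
FIRST(S) = {1}
Therefore, FIRST(B) = {1, ε}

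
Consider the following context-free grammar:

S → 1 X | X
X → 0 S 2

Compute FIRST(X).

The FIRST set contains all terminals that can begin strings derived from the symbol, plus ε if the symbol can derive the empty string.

We compute FIRST(X) using the standard algorithm.
FIRST(S) = {0, 1}
FIRST(X) = {0}
Therefore, FIRST(X) = {0}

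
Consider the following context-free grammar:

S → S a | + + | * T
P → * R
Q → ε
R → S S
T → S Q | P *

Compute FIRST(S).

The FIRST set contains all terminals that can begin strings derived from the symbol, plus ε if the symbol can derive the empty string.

We compute FIRST(S) using the standard algorithm.
FIRST(P) = {*}
FIRST(Q) = {ε}
FIRST(R) = {*, +}
FIRST(S) = {*, +}
FIRST(T) = {*, +}
Therefore, FIRST(S) = {*, +}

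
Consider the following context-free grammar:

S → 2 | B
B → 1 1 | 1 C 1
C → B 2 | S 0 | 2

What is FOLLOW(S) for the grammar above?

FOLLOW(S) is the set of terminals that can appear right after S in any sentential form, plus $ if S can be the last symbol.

We compute FOLLOW(S) using the standard algorithm.
FOLLOW(S) starts with {$}.
FIRST(B) = {1}
FIRST(C) = {1, 2}
FIRST(S) = {1, 2}
FOLLOW(B) = {$, 0, 2}
FOLLOW(C) = {1}
FOLLOW(S) = {$, 0}
Therefore, FOLLOW(S) = {$, 0}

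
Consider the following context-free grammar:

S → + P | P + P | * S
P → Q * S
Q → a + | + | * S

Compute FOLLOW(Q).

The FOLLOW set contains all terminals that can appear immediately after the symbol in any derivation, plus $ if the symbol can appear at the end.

We compute FOLLOW(Q) using the standard algorithm.
FOLLOW(S) starts with {$}.
FIRST(P) = {*, +, a}
FIRST(Q) = {*, +, a}
FIRST(S) = {*, +, a}
FOLLOW(P) = {$, *, +}
FOLLOW(Q) = {*}
FOLLOW(S) = {$, *, +}
Therefore, FOLLOW(Q) = {*}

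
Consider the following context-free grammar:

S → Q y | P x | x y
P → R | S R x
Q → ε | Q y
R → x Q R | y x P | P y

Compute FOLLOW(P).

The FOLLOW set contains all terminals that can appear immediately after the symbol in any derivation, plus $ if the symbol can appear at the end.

We compute FOLLOW(P) using the standard algorithm.
FOLLOW(S) starts with {$}.
FIRST(P) = {x, y}
FIRST(Q) = {y, ε}
FIRST(R) = {x, y}
FIRST(S) = {x, y}
FOLLOW(P) = {x, y}
FOLLOW(Q) = {x, y}
FOLLOW(R) = {x, y}
FOLLOW(S) = {$, x, y}
Therefore, FOLLOW(P) = {x, y}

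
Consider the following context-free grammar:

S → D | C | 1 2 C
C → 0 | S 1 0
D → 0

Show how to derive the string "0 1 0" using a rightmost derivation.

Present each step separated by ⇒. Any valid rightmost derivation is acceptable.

S ⇒ C ⇒ S 1 0 ⇒ D 1 0 ⇒ 0 1 0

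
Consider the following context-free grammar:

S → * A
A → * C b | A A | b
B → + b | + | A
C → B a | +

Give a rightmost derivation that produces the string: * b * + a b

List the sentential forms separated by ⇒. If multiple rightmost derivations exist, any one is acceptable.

S ⇒ * A ⇒ * A A ⇒ * A * C b ⇒ * A * B a b ⇒ * A * + a b ⇒ * b * + a b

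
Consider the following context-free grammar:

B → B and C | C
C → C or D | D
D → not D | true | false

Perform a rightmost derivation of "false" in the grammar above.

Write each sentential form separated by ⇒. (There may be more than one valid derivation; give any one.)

B ⇒ C ⇒ D ⇒ false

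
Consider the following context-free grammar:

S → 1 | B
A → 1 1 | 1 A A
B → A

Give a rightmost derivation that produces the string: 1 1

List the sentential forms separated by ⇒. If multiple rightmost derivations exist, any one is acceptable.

S ⇒ B ⇒ A ⇒ 1 1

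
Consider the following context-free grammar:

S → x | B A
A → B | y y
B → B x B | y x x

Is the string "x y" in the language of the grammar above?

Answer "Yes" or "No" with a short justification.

No - no valid derivation exists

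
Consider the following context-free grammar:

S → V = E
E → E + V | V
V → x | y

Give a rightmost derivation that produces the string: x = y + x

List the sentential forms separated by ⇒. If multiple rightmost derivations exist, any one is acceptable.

S ⇒ V = E ⇒ V = E + V ⇒ V = E + x ⇒ V = V + x ⇒ V = y + x ⇒ x = y + x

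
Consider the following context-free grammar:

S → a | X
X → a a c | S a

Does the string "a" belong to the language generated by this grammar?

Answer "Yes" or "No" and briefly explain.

Yes - a valid derivation exists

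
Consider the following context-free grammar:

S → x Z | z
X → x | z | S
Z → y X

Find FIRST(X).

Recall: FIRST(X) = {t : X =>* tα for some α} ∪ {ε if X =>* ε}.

We compute FIRST(X) using the standard algorithm.
FIRST(S) = {x, z}
FIRST(X) = {x, z}
FIRST(Z) = {y}
Therefore, FIRST(X) = {x, z}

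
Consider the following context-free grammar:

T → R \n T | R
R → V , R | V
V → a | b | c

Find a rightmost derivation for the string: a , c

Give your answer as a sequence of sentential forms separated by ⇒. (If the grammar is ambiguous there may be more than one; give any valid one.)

T ⇒ R ⇒ V , R ⇒ V , V ⇒ V , c ⇒ a , c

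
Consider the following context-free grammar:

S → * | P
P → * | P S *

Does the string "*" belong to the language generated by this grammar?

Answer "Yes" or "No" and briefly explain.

Yes - a valid derivation exists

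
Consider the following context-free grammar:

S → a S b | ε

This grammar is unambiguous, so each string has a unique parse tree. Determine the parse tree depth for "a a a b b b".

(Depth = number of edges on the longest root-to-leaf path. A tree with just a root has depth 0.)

4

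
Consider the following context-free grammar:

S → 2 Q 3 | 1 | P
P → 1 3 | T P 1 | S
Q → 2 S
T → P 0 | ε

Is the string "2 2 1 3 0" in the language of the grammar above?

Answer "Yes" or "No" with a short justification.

No - no valid derivation exists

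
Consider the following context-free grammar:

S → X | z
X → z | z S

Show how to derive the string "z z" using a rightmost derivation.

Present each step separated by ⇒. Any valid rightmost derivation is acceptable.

S ⇒ X ⇒ z S ⇒ z z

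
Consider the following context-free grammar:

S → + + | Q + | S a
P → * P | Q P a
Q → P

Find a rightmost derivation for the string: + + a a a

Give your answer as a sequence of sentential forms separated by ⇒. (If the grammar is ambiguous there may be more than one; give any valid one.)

S ⇒ S a ⇒ S a a ⇒ S a a a ⇒ + + a a a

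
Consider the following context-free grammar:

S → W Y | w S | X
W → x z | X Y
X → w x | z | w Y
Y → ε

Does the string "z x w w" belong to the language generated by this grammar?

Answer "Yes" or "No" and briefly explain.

No - no valid derivation exists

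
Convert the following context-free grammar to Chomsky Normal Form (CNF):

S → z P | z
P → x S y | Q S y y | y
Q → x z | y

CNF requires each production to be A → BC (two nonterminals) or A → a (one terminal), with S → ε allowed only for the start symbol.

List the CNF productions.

TZ → z; S → z; TX → x; TY → y; P → y; Q → y; S → TZ P; P → TX X0; X0 → S TY; P → Q X1; X1 → S X2; X2 → TY TY; Q → TX TZ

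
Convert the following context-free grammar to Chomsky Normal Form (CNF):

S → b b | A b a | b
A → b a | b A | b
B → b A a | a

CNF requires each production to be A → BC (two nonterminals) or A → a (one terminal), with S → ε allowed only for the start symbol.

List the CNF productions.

TB → b; TA → a; S → b; A → b; B → a; S → TB TB; S → A X0; X0 → TB TA; A → TB TA; A → TB A; B → TB X1; X1 → A TA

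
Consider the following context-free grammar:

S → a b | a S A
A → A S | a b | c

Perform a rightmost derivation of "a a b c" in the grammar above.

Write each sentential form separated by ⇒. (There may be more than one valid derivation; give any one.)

S ⇒ a S A ⇒ a S c ⇒ a a b c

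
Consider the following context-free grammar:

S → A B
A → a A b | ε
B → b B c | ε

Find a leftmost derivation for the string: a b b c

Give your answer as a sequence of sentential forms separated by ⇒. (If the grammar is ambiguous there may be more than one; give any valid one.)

S ⇒ A B ⇒ a A b B ⇒ a b B ⇒ a b b B c ⇒ a b b c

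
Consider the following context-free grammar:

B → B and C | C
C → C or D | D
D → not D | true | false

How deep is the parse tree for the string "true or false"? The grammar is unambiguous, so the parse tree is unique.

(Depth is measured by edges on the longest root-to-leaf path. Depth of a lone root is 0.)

4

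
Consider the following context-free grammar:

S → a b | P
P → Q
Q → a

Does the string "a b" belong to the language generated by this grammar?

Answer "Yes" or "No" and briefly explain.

Yes - a valid derivation exists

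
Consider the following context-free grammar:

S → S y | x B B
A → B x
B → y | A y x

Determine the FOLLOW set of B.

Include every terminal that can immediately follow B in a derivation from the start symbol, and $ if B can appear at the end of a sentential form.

We compute FOLLOW(B) using the standard algorithm.
FOLLOW(S) starts with {$}.
FIRST(A) = {y}
FIRST(B) = {y}
FIRST(S) = {x}
FOLLOW(A) = {y}
FOLLOW(B) = {$, x, y}
FOLLOW(S) = {$, y}
Therefore, FOLLOW(B) = {$, x, y}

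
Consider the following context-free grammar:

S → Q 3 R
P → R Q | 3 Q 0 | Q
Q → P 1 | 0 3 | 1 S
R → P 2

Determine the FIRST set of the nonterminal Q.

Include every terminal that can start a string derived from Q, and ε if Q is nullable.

We compute FIRST(Q) using the standard algorithm.
FIRST(P) = {0, 1, 3}
FIRST(Q) = {0, 1, 3}
FIRST(R) = {0, 1, 3}
FIRST(S) = {0, 1, 3}
Therefore, FIRST(Q) = {0, 1, 3}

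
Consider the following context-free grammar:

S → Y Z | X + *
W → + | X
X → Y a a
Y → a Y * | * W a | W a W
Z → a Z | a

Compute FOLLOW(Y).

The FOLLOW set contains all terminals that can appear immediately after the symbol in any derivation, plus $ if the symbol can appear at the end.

We compute FOLLOW(Y) using the standard algorithm.
FOLLOW(S) starts with {$}.
FIRST(S) = {*, +, a}
FIRST(W) = {*, +, a}
FIRST(X) = {*, +, a}
FIRST(Y) = {*, +, a}
FIRST(Z) = {a}
FOLLOW(S) = {$}
FOLLOW(W) = {*, a}
FOLLOW(X) = {*, +, a}
FOLLOW(Y) = {*, a}
FOLLOW(Z) = {$}
Therefore, FOLLOW(Y) = {*, a}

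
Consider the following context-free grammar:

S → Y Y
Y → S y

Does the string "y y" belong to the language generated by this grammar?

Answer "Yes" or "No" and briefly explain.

No - no valid derivation exists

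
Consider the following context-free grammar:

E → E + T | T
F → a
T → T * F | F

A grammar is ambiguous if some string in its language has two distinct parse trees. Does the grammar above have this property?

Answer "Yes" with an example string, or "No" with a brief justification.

No - the grammar is unambiguous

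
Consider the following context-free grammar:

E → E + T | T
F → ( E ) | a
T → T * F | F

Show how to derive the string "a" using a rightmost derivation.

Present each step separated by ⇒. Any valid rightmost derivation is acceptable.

E ⇒ T ⇒ F ⇒ a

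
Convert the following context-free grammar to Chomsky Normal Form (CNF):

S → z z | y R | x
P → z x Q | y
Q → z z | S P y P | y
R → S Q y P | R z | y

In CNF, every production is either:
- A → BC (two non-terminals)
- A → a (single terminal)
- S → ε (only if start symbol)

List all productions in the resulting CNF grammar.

TZ → z; TY → y; S → x; TX → x; P → y; Q → y; R → y; S → TZ TZ; S → TY R; P → TZ X0; X0 → TX Q; Q → TZ TZ; Q → S X1; X1 → P X2; X2 → TY P; R → S X3; X3 → Q X4; X4 → TY P; R → R TZ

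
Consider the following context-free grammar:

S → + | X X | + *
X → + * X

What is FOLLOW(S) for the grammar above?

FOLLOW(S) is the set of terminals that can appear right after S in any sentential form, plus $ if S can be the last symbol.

We compute FOLLOW(S) using the standard algorithm.
FOLLOW(S) starts with {$}.
FIRST(S) = {+}
FIRST(X) = {+}
FOLLOW(S) = {$}
FOLLOW(X) = {$, +}
Therefore, FOLLOW(S) = {$}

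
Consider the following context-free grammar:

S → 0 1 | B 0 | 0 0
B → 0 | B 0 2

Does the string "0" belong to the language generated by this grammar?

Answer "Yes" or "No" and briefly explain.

No - no valid derivation exists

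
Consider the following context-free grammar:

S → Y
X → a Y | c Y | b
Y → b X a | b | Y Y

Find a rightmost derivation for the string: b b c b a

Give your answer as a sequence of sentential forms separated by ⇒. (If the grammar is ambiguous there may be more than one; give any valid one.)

S ⇒ Y ⇒ Y Y ⇒ Y b X a ⇒ Y b c Y a ⇒ Y b c b a ⇒ b b c b a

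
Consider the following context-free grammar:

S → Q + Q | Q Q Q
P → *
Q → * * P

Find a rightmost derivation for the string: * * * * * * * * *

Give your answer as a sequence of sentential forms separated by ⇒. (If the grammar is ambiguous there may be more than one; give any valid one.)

S ⇒ Q Q Q ⇒ Q Q * * P ⇒ Q Q * * * ⇒ Q * * P * * * ⇒ Q * * * * * * ⇒ * * P * * * * * * ⇒ * * * * * * * * *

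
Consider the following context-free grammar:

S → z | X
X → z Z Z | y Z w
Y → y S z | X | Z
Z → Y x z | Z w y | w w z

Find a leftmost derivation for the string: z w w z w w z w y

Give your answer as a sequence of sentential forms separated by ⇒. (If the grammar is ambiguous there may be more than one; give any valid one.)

S ⇒ X ⇒ z Z Z ⇒ z w w z Z ⇒ z w w z Z w y ⇒ z w w z w w z w y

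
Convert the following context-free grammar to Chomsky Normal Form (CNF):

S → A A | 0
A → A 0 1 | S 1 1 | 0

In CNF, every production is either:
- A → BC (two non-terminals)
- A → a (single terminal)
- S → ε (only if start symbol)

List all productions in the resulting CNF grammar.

S → 0; T0 → 0; T1 → 1; A → 0; S → A A; A → A X0; X0 → T0 T1; A → S X1; X1 → T1 T1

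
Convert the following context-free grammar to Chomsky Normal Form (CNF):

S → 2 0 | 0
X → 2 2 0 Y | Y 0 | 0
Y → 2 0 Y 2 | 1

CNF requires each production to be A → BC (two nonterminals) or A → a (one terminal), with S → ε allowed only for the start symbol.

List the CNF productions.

T2 → 2; T0 → 0; S → 0; X → 0; Y → 1; S → T2 T0; X → T2 X0; X0 → T2 X1; X1 → T0 Y; X → Y T0; Y → T2 X2; X2 → T0 X3; X3 → Y T2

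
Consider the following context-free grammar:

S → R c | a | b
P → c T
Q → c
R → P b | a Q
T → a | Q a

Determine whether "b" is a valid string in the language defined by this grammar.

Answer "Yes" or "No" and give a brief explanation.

Yes - a valid derivation exists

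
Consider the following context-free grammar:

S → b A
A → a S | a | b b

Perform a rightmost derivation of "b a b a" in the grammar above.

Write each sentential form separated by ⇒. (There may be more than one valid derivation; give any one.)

S ⇒ b A ⇒ b a S ⇒ b a b A ⇒ b a b a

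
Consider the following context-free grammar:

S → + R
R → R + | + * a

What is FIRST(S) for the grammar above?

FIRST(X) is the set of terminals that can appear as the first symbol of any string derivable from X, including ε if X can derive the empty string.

We compute FIRST(S) using the standard algorithm.
FIRST(R) = {+}
FIRST(S) = {+}
Therefore, FIRST(S) = {+}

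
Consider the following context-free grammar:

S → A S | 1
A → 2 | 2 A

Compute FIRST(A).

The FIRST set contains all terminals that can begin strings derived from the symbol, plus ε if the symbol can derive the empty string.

We compute FIRST(A) using the standard algorithm.
FIRST(A) = {2}
FIRST(S) = {1, 2}
Therefore, FIRST(A) = {2}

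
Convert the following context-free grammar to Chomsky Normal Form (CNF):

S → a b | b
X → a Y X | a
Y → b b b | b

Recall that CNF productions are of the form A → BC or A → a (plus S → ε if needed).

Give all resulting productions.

TA → a; TB → b; S → b; X → a; Y → b; S → TA TB; X → TA X0; X0 → Y X; Y → TB X1; X1 → TB TB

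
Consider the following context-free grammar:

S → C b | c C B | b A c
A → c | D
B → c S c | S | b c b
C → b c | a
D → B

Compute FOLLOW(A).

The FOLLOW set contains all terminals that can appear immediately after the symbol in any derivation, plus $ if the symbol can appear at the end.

We compute FOLLOW(A) using the standard algorithm.
FOLLOW(S) starts with {$}.
FIRST(A) = {a, b, c}
FIRST(B) = {a, b, c}
FIRST(C) = {a, b}
FIRST(D) = {a, b, c}
FIRST(S) = {a, b, c}
FOLLOW(A) = {c}
FOLLOW(B) = {$, c}
FOLLOW(C) = {a, b, c}
FOLLOW(D) = {c}
FOLLOW(S) = {$, c}
Therefore, FOLLOW(A) = {c}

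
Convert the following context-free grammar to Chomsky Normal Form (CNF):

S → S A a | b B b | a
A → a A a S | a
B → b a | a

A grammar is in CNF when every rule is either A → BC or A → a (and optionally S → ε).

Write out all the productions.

TA → a; TB → b; S → a; A → a; B → a; S → S X0; X0 → A TA; S → TB X1; X1 → B TB; A → TA X2; X2 → A X3; X3 → TA S; B → TB TA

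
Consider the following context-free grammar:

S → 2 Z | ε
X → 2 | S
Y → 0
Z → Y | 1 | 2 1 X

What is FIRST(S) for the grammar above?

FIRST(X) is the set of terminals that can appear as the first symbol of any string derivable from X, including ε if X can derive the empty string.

We compute FIRST(S) using the standard algorithm.
FIRST(S) = {2, ε}
FIRST(X) = {2, ε}
FIRST(Y) = {0}
FIRST(Z) = {0, 1, 2}
Therefore, FIRST(S) = {2, ε}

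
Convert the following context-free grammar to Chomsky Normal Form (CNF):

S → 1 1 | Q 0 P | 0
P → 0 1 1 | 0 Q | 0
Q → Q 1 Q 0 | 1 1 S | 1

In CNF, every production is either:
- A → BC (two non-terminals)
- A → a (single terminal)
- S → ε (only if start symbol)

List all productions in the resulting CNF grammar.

T1 → 1; T0 → 0; S → 0; P → 0; Q → 1; S → T1 T1; S → Q X0; X0 → T0 P; P → T0 X1; X1 → T1 T1; P → T0 Q; Q → Q X2; X2 → T1 X3; X3 → Q T0; Q → T1 X4; X4 → T1 S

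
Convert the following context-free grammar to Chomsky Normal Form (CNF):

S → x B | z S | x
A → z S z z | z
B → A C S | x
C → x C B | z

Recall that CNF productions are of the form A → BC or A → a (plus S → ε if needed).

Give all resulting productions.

TX → x; TZ → z; S → x; A → z; B → x; C → z; S → TX B; S → TZ S; A → TZ X0; X0 → S X1; X1 → TZ TZ; B → A X2; X2 → C S; C → TX X3; X3 → C B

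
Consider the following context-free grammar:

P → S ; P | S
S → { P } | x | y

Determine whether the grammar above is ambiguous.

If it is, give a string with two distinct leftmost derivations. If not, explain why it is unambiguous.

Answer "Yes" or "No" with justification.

No - the grammar is unambiguous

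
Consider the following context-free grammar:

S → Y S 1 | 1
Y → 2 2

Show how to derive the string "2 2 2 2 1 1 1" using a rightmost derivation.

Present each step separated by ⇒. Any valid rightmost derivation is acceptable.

S ⇒ Y S 1 ⇒ Y Y S 1 1 ⇒ Y Y 1 1 1 ⇒ Y 2 2 1 1 1 ⇒ 2 2 2 2 1 1 1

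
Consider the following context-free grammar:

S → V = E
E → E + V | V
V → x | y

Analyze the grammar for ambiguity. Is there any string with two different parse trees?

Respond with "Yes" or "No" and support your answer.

No - the grammar is unambiguous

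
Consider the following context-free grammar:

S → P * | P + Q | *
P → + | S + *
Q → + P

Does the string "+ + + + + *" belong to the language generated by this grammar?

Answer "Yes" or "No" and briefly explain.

No - no valid derivation exists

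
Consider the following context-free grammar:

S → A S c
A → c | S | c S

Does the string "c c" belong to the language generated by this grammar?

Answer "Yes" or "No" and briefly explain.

No - no valid derivation exists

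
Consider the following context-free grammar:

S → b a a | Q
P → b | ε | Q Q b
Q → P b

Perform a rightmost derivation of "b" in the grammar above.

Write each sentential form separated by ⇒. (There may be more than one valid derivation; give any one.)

S ⇒ Q ⇒ P b ⇒ b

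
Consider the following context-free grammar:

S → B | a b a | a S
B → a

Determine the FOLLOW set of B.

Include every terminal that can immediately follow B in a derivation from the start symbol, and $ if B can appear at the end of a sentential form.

We compute FOLLOW(B) using the standard algorithm.
FOLLOW(S) starts with {$}.
FIRST(B) = {a}
FIRST(S) = {a}
FOLLOW(B) = {$}
FOLLOW(S) = {$}
Therefore, FOLLOW(B) = {$}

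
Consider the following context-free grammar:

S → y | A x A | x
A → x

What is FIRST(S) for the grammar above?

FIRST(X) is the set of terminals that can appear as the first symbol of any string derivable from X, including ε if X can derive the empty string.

We compute FIRST(S) using the standard algorithm.
FIRST(A) = {x}
FIRST(S) = {x, y}
Therefore, FIRST(S) = {x, y}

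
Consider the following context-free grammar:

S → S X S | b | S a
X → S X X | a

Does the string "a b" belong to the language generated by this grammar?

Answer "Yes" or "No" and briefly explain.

No - no valid derivation exists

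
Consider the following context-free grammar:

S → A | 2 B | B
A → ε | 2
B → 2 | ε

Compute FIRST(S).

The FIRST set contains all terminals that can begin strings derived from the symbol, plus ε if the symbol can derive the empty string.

We compute FIRST(S) using the standard algorithm.
FIRST(A) = {2, ε}
FIRST(B) = {2, ε}
FIRST(S) = {2, ε}
Therefore, FIRST(S) = {2, ε}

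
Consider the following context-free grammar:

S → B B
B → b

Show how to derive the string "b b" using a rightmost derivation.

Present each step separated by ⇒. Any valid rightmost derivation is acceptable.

S ⇒ B B ⇒ B b ⇒ b b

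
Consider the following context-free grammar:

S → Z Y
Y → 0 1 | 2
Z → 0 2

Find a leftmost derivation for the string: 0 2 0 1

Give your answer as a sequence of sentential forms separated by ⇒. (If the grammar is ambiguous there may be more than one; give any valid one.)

S ⇒ Z Y ⇒ 0 2 Y ⇒ 0 2 0 1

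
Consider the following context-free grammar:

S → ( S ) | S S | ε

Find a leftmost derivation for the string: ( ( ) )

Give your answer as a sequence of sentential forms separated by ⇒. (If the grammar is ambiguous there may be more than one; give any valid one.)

S ⇒ ( S ) ⇒ ( ( S ) ) ⇒ ( ( ) )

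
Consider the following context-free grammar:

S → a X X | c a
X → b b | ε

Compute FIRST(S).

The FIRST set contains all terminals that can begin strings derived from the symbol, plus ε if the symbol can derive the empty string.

We compute FIRST(S) using the standard algorithm.
FIRST(S) = {a, c}
FIRST(X) = {b, ε}
Therefore, FIRST(S) = {a, c}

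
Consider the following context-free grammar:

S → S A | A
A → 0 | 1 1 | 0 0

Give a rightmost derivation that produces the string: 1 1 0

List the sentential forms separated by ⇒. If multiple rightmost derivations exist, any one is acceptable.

S ⇒ S A ⇒ S 0 ⇒ A 0 ⇒ 1 1 0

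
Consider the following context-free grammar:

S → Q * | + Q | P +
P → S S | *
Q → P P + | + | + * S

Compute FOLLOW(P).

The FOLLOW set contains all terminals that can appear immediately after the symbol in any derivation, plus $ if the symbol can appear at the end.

We compute FOLLOW(P) using the standard algorithm.
FOLLOW(S) starts with {$}.
FIRST(P) = {*, +}
FIRST(Q) = {*, +}
FIRST(S) = {*, +}
FOLLOW(P) = {*, +}
FOLLOW(Q) = {$, *, +}
FOLLOW(S) = {$, *, +}
Therefore, FOLLOW(P) = {*, +}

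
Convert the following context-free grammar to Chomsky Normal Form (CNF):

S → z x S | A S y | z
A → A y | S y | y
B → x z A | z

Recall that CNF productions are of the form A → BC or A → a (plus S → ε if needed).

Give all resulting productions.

TZ → z; TX → x; TY → y; S → z; A → y; B → z; S → TZ X0; X0 → TX S; S → A X1; X1 → S TY; A → A TY; A → S TY; B → TX X2; X2 → TZ A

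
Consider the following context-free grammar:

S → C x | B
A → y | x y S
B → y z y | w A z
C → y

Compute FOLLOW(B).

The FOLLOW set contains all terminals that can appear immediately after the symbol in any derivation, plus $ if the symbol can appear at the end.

We compute FOLLOW(B) using the standard algorithm.
FOLLOW(S) starts with {$}.
FIRST(A) = {x, y}
FIRST(B) = {w, y}
FIRST(C) = {y}
FIRST(S) = {w, y}
FOLLOW(A) = {z}
FOLLOW(B) = {$, z}
FOLLOW(C) = {x}
FOLLOW(S) = {$, z}
Therefore, FOLLOW(B) = {$, z}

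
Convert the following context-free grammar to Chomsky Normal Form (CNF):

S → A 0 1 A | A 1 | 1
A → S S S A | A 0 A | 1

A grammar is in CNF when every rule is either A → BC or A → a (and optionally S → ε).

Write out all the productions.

T0 → 0; T1 → 1; S → 1; A → 1; S → A X0; X0 → T0 X1; X1 → T1 A; S → A T1; A → S X2; X2 → S X3; X3 → S A; A → A X4; X4 → T0 A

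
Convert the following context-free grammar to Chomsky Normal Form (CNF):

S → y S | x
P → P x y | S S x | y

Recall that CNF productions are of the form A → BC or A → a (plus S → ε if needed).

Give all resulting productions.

TY → y; S → x; TX → x; P → y; S → TY S; P → P X0; X0 → TX TY; P → S X1; X1 → S TX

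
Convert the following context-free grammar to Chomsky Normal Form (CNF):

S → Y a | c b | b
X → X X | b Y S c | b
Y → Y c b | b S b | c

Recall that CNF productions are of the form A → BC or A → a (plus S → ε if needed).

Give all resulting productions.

TA → a; TC → c; TB → b; S → b; X → b; Y → c; S → Y TA; S → TC TB; X → X X; X → TB X0; X0 → Y X1; X1 → S TC; Y → Y X2; X2 → TC TB; Y → TB X3; X3 → S TB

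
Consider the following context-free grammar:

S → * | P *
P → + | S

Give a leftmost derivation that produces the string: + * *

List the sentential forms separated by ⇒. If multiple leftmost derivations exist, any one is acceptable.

S ⇒ P * ⇒ S * ⇒ P * * ⇒ + * *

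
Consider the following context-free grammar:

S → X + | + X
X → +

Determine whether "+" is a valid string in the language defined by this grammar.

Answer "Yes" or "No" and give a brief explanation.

No - no valid derivation exists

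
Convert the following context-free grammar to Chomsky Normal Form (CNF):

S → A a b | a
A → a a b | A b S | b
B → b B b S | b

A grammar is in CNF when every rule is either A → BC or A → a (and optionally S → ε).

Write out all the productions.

TA → a; TB → b; S → a; A → b; B → b; S → A X0; X0 → TA TB; A → TA X1; X1 → TA TB; A → A X2; X2 → TB S; B → TB X3; X3 → B X4; X4 → TB S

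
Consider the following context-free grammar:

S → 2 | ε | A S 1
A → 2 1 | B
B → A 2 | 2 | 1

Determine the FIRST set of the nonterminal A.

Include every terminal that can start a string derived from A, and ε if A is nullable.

We compute FIRST(A) using the standard algorithm.
FIRST(A) = {1, 2}
FIRST(B) = {1, 2}
FIRST(S) = {1, 2, ε}
Therefore, FIRST(A) = {1, 2}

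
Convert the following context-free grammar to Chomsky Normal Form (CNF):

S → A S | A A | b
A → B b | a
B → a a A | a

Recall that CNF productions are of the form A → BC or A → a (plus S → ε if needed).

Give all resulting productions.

S → b; TB → b; A → a; TA → a; B → a; S → A S; S → A A; A → B TB; B → TA X0; X0 → TA A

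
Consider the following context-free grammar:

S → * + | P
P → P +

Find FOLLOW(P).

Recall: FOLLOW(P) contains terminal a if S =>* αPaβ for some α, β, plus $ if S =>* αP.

We compute FOLLOW(P) using the standard algorithm.
FOLLOW(S) starts with {$}.
FIRST(P) = {}
FIRST(S) = {*}
FOLLOW(P) = {$, +}
FOLLOW(S) = {$}
Therefore, FOLLOW(P) = {$, +}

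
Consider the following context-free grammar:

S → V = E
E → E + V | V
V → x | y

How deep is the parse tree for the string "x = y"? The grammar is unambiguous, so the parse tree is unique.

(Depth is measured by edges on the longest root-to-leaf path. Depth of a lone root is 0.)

3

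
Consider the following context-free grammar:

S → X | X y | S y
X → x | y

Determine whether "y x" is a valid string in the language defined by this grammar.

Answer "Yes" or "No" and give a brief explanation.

No - no valid derivation exists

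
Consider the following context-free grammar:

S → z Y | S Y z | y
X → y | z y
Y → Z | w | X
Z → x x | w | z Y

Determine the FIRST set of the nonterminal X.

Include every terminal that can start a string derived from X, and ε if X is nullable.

We compute FIRST(X) using the standard algorithm.
FIRST(S) = {y, z}
FIRST(X) = {y, z}
FIRST(Y) = {w, x, y, z}
FIRST(Z) = {w, x, z}
Therefore, FIRST(X) = {y, z}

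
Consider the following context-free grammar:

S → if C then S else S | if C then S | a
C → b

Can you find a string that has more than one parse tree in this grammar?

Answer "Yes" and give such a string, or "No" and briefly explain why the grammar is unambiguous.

Yes - the string 'if b then a else if b then if b then a else a' has two distinct parse trees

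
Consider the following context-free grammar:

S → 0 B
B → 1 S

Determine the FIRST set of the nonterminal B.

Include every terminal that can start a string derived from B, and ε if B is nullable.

We compute FIRST(B) using the standard algorithm.
FIRST(B) = {1}
FIRST(S) = {0}
Therefore, FIRST(B) = {1}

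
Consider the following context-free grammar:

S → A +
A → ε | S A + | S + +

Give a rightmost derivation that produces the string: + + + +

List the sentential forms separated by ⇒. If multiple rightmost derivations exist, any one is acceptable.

S ⇒ A + ⇒ S + + + ⇒ A + + + + ⇒ + + + +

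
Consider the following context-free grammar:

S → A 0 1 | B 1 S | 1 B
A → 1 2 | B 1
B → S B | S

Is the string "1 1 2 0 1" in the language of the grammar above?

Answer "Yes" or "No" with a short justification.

Yes - a valid derivation exists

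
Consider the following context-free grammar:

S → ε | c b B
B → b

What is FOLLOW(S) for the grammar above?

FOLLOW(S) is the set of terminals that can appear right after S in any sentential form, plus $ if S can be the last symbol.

We compute FOLLOW(S) using the standard algorithm.
FOLLOW(S) starts with {$}.
FIRST(B) = {b}
FIRST(S) = {c, ε}
FOLLOW(B) = {$}
FOLLOW(S) = {$}
Therefore, FOLLOW(S) = {$}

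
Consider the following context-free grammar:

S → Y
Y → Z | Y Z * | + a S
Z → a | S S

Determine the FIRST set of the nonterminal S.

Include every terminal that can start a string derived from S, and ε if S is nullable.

We compute FIRST(S) using the standard algorithm.
FIRST(S) = {+, a}
FIRST(Y) = {+, a}
FIRST(Z) = {+, a}
Therefore, FIRST(S) = {+, a}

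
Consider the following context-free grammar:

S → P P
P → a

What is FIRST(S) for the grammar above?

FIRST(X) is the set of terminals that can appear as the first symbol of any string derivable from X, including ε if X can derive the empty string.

We compute FIRST(S) using the standard algorithm.
FIRST(P) = {a}
FIRST(S) = {a}
Therefore, FIRST(S) = {a}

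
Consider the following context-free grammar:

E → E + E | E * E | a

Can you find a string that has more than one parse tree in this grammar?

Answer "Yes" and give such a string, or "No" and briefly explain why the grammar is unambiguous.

Yes - the string 'a * a * a * a' has two distinct parse trees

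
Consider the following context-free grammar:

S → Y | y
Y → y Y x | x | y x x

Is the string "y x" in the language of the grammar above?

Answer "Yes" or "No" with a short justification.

No - no valid derivation exists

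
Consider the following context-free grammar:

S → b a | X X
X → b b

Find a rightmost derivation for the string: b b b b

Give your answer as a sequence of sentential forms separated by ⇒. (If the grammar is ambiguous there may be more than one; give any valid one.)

S ⇒ X X ⇒ X b b ⇒ b b b b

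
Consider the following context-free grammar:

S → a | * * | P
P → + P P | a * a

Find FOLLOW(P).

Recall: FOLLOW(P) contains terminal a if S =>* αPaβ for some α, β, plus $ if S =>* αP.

We compute FOLLOW(P) using the standard algorithm.
FOLLOW(S) starts with {$}.
FIRST(P) = {+, a}
FIRST(S) = {*, +, a}
FOLLOW(P) = {$, +, a}
FOLLOW(S) = {$}
Therefore, FOLLOW(P) = {$, +, a}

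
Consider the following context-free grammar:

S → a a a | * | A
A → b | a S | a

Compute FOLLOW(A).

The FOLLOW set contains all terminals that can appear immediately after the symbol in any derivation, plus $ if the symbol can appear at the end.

We compute FOLLOW(A) using the standard algorithm.
FOLLOW(S) starts with {$}.
FIRST(A) = {a, b}
FIRST(S) = {*, a, b}
FOLLOW(A) = {$}
FOLLOW(S) = {$}
Therefore, FOLLOW(A) = {$}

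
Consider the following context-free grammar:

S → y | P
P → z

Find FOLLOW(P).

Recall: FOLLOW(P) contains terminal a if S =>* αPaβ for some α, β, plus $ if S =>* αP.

We compute FOLLOW(P) using the standard algorithm.
FOLLOW(S) starts with {$}.
FIRST(P) = {z}
FIRST(S) = {y, z}
FOLLOW(P) = {$}
FOLLOW(S) = {$}
Therefore, FOLLOW(P) = {$}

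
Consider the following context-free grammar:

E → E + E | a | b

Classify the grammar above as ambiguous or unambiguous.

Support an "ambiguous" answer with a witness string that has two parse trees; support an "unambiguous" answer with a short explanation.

Ambiguous - the string 'b + a + b + a' has two distinct parse trees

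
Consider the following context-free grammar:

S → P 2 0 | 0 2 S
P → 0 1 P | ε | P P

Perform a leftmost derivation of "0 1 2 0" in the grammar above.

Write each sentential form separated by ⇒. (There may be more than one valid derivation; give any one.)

S ⇒ P 2 0 ⇒ P P 2 0 ⇒ P 2 0 ⇒ 0 1 P 2 0 ⇒ 0 1 2 0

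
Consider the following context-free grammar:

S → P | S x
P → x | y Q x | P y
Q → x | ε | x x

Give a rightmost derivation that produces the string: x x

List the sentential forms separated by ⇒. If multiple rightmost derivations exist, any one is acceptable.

S ⇒ S x ⇒ P x ⇒ x x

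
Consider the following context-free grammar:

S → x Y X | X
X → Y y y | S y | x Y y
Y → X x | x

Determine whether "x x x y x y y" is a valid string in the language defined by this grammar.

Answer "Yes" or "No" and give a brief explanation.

Yes - a valid derivation exists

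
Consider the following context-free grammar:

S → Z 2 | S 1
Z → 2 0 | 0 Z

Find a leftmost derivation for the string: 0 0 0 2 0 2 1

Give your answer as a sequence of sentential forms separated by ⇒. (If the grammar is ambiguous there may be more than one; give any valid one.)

S ⇒ S 1 ⇒ Z 2 1 ⇒ 0 Z 2 1 ⇒ 0 0 Z 2 1 ⇒ 0 0 0 Z 2 1 ⇒ 0 0 0 2 0 2 1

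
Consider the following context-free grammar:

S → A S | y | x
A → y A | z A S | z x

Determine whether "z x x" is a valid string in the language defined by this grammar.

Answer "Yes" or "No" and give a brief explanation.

Yes - a valid derivation exists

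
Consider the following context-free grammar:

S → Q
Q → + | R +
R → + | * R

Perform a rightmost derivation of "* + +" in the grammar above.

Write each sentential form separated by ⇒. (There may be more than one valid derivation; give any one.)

S ⇒ Q ⇒ R + ⇒ * R + ⇒ * + +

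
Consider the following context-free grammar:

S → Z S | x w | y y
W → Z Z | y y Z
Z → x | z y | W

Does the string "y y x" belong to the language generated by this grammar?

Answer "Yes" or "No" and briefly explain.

No - no valid derivation exists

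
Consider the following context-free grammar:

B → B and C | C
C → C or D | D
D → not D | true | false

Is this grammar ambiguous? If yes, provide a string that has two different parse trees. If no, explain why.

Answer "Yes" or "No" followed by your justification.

No - the grammar is unambiguous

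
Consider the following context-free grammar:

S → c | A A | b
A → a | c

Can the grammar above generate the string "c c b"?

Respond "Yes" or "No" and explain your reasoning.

No - no valid derivation exists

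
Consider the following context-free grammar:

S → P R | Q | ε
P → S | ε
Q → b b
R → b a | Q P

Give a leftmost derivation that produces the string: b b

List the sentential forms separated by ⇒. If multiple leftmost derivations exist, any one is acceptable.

S ⇒ P R ⇒ R ⇒ Q P ⇒ b b P ⇒ b b S ⇒ b b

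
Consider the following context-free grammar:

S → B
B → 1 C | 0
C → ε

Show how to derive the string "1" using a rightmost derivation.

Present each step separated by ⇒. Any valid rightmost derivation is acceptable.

S ⇒ B ⇒ 1 C ⇒ 1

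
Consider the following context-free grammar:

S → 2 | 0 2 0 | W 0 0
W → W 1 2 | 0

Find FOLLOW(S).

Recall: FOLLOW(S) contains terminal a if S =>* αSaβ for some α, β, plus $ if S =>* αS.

We compute FOLLOW(S) using the standard algorithm.
FOLLOW(S) starts with {$}.
FIRST(S) = {0, 2}
FIRST(W) = {0}
FOLLOW(S) = {$}
FOLLOW(W) = {0, 1}
Therefore, FOLLOW(S) = {$}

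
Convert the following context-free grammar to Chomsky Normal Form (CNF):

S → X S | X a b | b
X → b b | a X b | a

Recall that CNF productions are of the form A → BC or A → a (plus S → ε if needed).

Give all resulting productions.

TA → a; TB → b; S → b; X → a; S → X S; S → X X0; X0 → TA TB; X → TB TB; X → TA X1; X1 → X TB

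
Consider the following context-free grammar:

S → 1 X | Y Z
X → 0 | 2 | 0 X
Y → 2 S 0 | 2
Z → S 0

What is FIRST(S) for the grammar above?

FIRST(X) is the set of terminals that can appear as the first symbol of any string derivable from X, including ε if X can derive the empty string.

We compute FIRST(S) using the standard algorithm.
FIRST(S) = {1, 2}
FIRST(X) = {0, 2}
FIRST(Y) = {2}
FIRST(Z) = {1, 2}
Therefore, FIRST(S) = {1, 2}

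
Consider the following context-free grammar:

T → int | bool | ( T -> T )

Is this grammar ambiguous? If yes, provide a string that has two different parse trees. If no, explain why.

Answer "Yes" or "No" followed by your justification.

No - the grammar is unambiguous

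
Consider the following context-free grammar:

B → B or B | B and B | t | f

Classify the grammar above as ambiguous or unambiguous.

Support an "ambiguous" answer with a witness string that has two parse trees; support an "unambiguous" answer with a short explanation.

Ambiguous - the string 'f and f or t and f and f' has two distinct parse trees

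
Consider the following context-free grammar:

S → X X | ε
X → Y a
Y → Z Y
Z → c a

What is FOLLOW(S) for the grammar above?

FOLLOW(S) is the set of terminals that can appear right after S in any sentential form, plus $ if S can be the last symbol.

We compute FOLLOW(S) using the standard algorithm.
FOLLOW(S) starts with {$}.
FIRST(S) = {c, ε}
FIRST(X) = {c}
FIRST(Y) = {c}
FIRST(Z) = {c}
FOLLOW(S) = {$}
FOLLOW(X) = {$, c}
FOLLOW(Y) = {a}
FOLLOW(Z) = {c}
Therefore, FOLLOW(S) = {$}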